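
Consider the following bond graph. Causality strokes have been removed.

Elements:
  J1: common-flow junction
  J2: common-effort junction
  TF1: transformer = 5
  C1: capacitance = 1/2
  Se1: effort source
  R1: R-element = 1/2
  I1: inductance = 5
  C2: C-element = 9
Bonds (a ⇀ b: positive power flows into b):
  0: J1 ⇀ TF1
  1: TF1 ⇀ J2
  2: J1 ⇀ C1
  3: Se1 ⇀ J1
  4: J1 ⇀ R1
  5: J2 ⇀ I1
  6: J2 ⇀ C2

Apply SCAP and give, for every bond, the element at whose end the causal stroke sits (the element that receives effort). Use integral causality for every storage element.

bond 3 →J1  (Se1 (Se) sets effort on bond)
bond 2 →J1  (C1 outputs effort q/C1)
bond 5 →I1  (I1 integral (f out))
bond 6 →J2  (C2 outputs effort q/C2)
bond 1 →TF1  (J2: bond 6 brought effort, rest push out)
bond 0 →J1  (through TF1, causality passes straight; one stroke at TF1)
bond 4 →R1  (closing 1-jn rule on J1)

b0 |J1
b1 |TF1
b2 |J1
b3 |J1
b4 |R1
b5 |I1
b6 |J2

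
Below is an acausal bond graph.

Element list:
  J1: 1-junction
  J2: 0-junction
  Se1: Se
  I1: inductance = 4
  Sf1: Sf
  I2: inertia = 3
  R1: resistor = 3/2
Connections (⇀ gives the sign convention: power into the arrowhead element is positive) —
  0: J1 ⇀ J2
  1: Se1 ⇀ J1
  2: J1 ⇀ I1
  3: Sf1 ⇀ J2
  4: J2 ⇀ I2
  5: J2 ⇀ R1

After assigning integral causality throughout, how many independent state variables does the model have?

2  (I1, I2 all integral)

#1 |J1  (Se1: effort source, stroke at far end)
#3 |Sf1  (Sf1 fixes flow; stroke at Sf1)
#2 |I1  (I1 outputs flow p/I1)
#0 |J1  (1-jn J1 has f-setter on 2)
#4 |I2  (I2 integral (f out))
#5 |J2  (only one effort-in slot at J2)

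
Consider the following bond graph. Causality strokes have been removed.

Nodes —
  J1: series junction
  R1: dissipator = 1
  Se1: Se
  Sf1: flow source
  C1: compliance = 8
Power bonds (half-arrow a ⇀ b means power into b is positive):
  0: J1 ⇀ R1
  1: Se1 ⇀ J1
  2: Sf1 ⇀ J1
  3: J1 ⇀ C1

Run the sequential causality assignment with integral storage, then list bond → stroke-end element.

bond 1 →J1  (source Se1 imposes e)
bond 2 →Sf1  (source Sf1 imposes f)
bond 0 →J1  (common-f at J1 fixed by 2)
bond 3 →J1  (common-f at J1 fixed by 2)

β0 |J1
β1 |J1
β2 |Sf1
β3 |J1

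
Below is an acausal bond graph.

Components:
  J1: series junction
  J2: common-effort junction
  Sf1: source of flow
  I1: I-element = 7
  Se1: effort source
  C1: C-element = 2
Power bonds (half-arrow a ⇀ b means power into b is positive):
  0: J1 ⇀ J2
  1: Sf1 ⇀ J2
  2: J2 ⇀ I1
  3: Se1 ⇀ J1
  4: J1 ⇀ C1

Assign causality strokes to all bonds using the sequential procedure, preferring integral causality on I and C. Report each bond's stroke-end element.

β1 |Sf1  (Sf1 (Sf) sets flow on bond)
β3 |J1  (Se1: effort source, stroke at far end)
β2 |I1  (I1: I, integral causality)
β0 |J2  (J2 needs exactly one e-in)
β4 |J1  (1-jn J1 has f-setter on 0)

b0 →J2
b1 →Sf1
b2 →I1
b3 →J1
b4 →J1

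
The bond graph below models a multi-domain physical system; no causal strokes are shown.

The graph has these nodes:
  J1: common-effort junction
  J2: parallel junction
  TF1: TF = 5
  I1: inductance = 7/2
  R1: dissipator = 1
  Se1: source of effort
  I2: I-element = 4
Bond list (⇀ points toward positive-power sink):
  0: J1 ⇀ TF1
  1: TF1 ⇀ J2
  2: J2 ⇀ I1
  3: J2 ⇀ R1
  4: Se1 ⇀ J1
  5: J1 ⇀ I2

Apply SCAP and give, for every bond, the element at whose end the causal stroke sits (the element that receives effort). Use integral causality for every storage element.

β0 stroke at TF1
β1 stroke at J2
β2 stroke at I1
β3 stroke at R1
β4 stroke at J1
β5 stroke at I2

b4 stroke at J1  (Se1 (Se) sets effort on bond)
b0 stroke at TF1  (common-e at J1 fixed by 4)
b5 stroke at I2  (0-jn J1 has e-setter on 4)
b1 stroke at J2  (through TF1, causality passes straight; one stroke at TF1)
b2 stroke at I1  (J2: bond 1 brought effort, rest push out)
b3 stroke at R1  (0-jn J2 has e-setter on 1)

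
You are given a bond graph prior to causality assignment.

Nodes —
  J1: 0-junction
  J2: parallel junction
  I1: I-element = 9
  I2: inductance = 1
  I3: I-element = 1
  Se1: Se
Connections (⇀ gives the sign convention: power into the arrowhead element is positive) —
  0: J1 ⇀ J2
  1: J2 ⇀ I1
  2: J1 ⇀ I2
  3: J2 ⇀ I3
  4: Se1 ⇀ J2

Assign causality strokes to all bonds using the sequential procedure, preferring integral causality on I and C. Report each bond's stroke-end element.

#4 stroke at J2  (source Se1 imposes e)
#0 stroke at J1  (0-jn J2 has e-setter on 4)
#1 stroke at I1  (J2: bond 4 brought effort, rest push out)
#3 stroke at I3  (common-e at J2 fixed by 4)
#2 stroke at I2  (J1 effort already set via bond 0)

β0 stroke at J1
β1 stroke at I1
β2 stroke at I2
β3 stroke at I3
β4 stroke at J2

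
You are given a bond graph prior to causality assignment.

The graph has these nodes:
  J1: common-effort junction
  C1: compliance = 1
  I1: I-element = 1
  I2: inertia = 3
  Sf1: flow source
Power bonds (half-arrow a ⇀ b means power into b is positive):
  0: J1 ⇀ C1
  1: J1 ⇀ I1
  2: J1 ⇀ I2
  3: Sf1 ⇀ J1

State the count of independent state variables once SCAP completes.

3  (C1, I1, I2 all integral)

#3 →Sf1  (source Sf1 imposes f)
#0 →J1  (C1 integral (e out))
#1 →I1  (J1 effort already set via bond 0)
#2 →I2  (J1 effort already set via bond 0)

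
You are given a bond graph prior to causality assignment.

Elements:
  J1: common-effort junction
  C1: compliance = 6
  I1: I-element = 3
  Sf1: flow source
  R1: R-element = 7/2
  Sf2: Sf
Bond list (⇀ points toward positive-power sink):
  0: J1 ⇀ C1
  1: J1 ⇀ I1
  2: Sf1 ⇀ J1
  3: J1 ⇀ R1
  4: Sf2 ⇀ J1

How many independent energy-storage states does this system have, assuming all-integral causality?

β2 →Sf1  (Sf1 (Sf) sets flow on bond)
β4 →Sf2  (Sf2 (Sf) sets flow on bond)
β0 →J1  (C1 integral (e out))
β1 →I1  (J1: bond 0 brought effort, rest push out)
β3 →R1  (J1 effort already set via bond 0)

2  (C1, I1 all integral)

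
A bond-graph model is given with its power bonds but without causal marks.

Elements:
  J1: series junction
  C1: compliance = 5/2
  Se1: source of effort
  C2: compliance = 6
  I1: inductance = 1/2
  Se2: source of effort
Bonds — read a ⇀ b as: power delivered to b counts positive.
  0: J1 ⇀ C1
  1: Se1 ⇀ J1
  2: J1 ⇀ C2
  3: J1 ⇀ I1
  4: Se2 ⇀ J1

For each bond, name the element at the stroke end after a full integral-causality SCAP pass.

bond 0 →J1
bond 1 →J1
bond 2 →J1
bond 3 →I1
bond 4 →J1

bond 1 |J1  (Se1 (Se) sets effort on bond)
bond 4 |J1  (Se2 fixes effort; stroke away)
bond 0 |J1  (C1 outputs effort q/C1)
bond 2 |J1  (prefer integral on C2)
bond 3 |I1  (J1 needs exactly one f-in)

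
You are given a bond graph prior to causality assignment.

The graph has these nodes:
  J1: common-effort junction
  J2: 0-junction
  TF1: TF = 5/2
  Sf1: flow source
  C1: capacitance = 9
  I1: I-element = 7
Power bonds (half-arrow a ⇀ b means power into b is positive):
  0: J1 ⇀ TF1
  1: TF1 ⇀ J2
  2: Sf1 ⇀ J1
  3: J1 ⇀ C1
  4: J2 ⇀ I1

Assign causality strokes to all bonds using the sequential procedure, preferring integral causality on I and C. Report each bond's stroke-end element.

#2 stroke→Sf1  (Sf1: flow source, stroke at near end)
#3 stroke→J1  (C1: C, integral causality)
#0 stroke→TF1  (common-e at J1 fixed by 3)
#1 stroke→J2  (TF TF1: opposite of bond 0)
#4 stroke→I1  (0-jn J2 has e-setter on 1)

b0 →TF1
b1 →J2
b2 →Sf1
b3 →J1
b4 →I1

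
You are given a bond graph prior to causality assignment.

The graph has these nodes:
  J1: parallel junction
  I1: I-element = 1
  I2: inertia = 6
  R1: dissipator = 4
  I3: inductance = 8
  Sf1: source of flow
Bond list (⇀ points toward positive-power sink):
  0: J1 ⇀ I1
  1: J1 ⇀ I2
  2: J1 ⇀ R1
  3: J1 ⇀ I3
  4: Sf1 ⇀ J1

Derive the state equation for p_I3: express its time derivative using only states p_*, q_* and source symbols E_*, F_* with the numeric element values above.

dp_I3/dt = 4*F_Sf1 - 4*p_I1 - 2*p_I2/3 - p_I3/2

#4 stroke at Sf1  (source Sf1 imposes f)
#0 stroke at I1  (I1 outputs flow p/I1)
#1 stroke at I2  (I2: I, integral causality)
#3 stroke at I3  (prefer integral on I3)
#2 stroke at J1  (closing 0-jn rule on J1)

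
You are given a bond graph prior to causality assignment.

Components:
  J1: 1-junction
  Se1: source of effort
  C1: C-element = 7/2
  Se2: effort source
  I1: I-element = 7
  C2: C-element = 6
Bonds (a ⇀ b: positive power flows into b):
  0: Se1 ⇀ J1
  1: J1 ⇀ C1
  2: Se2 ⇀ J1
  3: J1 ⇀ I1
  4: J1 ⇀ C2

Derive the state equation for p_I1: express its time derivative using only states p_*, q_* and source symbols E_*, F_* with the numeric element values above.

b0 stroke→J1  (Se1 (Se) sets effort on bond)
b2 stroke→J1  (Se2: effort source, stroke at far end)
b1 stroke→J1  (prefer integral on C1)
b3 stroke→I1  (I1 integral (f out))
b4 stroke→J1  (J1: bond 3 brought flow, rest push out)

dp_I1/dt = E_Se1 + E_Se2 - 2*q_C1/7 - q_C2/6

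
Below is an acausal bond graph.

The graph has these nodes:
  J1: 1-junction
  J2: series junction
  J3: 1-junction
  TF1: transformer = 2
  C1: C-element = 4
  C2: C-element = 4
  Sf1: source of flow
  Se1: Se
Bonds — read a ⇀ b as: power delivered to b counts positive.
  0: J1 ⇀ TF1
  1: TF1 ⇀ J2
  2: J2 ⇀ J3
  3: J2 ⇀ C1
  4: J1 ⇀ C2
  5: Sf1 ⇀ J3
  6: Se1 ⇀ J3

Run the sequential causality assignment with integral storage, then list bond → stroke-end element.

β0 stroke→TF1
β1 stroke→J2
β2 stroke→J3
β3 stroke→J2
β4 stroke→J1
β5 stroke→Sf1
β6 stroke→J3

#5 stroke→Sf1  (Sf1: flow source, stroke at near end)
#6 stroke→J3  (source Se1 imposes e)
#2 stroke→J3  (common-f at J3 fixed by 5)
#1 stroke→J2  (J2: bond 2 brought flow, rest push out)
#3 stroke→J2  (J2 flow already set via bond 2)
#0 stroke→TF1  (TF1: transformer flips bond 1)
#4 stroke→J1  (common-f at J1 fixed by 0)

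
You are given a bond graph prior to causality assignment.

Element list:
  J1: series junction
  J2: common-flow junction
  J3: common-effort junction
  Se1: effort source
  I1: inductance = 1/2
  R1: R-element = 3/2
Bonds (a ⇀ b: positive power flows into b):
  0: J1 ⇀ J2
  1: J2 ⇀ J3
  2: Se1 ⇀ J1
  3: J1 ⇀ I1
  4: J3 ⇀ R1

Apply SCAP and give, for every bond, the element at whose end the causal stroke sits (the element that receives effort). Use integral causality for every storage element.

bond 0 stroke→J1
bond 1 stroke→J2
bond 2 stroke→J1
bond 3 stroke→I1
bond 4 stroke→J3

b2 stroke at J1  (source Se1 imposes e)
b3 stroke at I1  (I1 integral (f out))
b0 stroke at J1  (common-f at J1 fixed by 3)
b1 stroke at J2  (common-f at J2 fixed by 0)
b4 stroke at J3  (only one effort-in slot at J3)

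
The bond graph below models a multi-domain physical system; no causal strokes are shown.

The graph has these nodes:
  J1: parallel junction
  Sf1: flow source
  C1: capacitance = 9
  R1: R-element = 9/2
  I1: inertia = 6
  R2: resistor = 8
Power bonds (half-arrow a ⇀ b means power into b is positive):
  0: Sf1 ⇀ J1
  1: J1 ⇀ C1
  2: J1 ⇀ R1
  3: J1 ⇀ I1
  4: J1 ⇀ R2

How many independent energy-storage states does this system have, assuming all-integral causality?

#0 |Sf1  (Sf1 (Sf) sets flow on bond)
#1 |J1  (C1 outputs effort q/C1)
#2 |R1  (J1 effort already set via bond 1)
#3 |I1  (J1: bond 1 brought effort, rest push out)
#4 |R2  (J1 effort already set via bond 1)

2  (C1, I1 all integral)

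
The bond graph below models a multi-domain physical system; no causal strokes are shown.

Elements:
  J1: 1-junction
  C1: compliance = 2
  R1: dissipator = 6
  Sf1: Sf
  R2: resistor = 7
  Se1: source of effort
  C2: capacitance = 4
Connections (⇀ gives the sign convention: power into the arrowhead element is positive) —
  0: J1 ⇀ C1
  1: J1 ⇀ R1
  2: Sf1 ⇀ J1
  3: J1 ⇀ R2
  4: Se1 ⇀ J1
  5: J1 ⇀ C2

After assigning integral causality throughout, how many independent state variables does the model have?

#2 stroke at Sf1  (source Sf1 imposes f)
#4 stroke at J1  (Se1 (Se) sets effort on bond)
#0 stroke at J1  (1-jn J1 has f-setter on 2)
#1 stroke at J1  (J1: bond 2 brought flow, rest push out)
#3 stroke at J1  (J1: bond 2 brought flow, rest push out)
#5 stroke at J1  (J1: bond 2 brought flow, rest push out)

2  (C1, C2 all integral)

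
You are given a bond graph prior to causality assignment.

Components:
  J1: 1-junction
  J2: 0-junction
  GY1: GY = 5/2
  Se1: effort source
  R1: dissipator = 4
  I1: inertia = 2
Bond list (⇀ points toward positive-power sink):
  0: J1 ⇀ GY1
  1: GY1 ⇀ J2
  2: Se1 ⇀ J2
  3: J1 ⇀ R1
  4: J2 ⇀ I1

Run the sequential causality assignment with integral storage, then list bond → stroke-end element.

b0 →GY1
b1 →GY1
b2 →J2
b3 →J1
b4 →I1

bond 2 stroke→J2  (Se1 fixes effort; stroke away)
bond 1 stroke→GY1  (0-jn J2 has e-setter on 2)
bond 4 stroke→I1  (0-jn J2 has e-setter on 2)
bond 0 stroke→GY1  (through GY1, causality inverts; strokes same side of GY1)
bond 3 stroke→J1  (J1: bond 0 brought flow, rest push out)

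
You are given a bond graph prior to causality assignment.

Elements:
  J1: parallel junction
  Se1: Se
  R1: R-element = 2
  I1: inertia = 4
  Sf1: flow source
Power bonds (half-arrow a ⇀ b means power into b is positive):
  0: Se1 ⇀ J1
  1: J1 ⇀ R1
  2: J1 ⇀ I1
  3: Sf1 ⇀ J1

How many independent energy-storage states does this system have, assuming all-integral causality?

1  (I1 all integral)

bond 0 |J1  (Se1: effort source, stroke at far end)
bond 3 |Sf1  (Sf1 (Sf) sets flow on bond)
bond 1 |R1  (J1: bond 0 brought effort, rest push out)
bond 2 |I1  (0-jn J1 has e-setter on 0)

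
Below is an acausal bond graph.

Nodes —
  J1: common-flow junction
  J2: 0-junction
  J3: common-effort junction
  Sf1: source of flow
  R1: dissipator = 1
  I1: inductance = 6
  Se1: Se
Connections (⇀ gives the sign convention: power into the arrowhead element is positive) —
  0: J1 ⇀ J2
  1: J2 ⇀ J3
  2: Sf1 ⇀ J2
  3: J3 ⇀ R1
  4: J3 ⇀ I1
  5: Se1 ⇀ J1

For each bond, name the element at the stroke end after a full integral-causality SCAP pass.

bond 0 stroke at J2
bond 1 stroke at J3
bond 2 stroke at Sf1
bond 3 stroke at R1
bond 4 stroke at I1
bond 5 stroke at J1

b2 stroke at Sf1  (Sf1 fixes flow; stroke at Sf1)
b5 stroke at J1  (Se1 fixes effort; stroke away)
b0 stroke at J2  (closing 1-jn rule on J1)
b1 stroke at J3  (J2 effort already set via bond 0)
b3 stroke at R1  (common-e at J3 fixed by 1)
b4 stroke at I1  (J3 effort already set via bond 1)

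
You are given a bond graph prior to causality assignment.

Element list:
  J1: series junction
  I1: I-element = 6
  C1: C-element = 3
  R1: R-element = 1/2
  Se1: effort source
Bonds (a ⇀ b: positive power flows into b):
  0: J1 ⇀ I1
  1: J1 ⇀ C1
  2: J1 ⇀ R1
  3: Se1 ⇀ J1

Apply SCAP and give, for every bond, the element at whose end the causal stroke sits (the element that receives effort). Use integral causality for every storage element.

β0 →I1
β1 →J1
β2 →J1
β3 →J1

bond 3 stroke→J1  (Se1 fixes effort; stroke away)
bond 0 stroke→I1  (prefer integral on I1)
bond 1 stroke→J1  (common-f at J1 fixed by 0)
bond 2 stroke→J1  (J1: bond 0 brought flow, rest push out)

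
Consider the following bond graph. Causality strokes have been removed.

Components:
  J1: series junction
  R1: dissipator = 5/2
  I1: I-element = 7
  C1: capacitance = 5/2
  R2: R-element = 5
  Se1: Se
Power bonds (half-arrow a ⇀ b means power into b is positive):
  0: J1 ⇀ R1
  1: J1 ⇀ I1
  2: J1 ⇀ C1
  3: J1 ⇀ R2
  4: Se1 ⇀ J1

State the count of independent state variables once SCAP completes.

2  (C1, I1 all integral)

b4 stroke at J1  (Se1 (Se) sets effort on bond)
b1 stroke at I1  (I1 outputs flow p/I1)
b0 stroke at J1  (common-f at J1 fixed by 1)
b2 stroke at J1  (1-jn J1 has f-setter on 1)
b3 stroke at J1  (J1 flow already set via bond 1)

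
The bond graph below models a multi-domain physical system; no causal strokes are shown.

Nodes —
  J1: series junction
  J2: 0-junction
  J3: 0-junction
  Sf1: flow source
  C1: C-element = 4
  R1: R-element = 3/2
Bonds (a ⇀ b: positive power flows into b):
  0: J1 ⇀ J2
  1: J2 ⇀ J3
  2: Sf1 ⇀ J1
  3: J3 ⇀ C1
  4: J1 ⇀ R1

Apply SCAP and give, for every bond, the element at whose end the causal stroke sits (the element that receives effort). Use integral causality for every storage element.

b2 stroke→Sf1  (Sf1 fixes flow; stroke at Sf1)
b0 stroke→J1  (1-jn J1 has f-setter on 2)
b4 stroke→J1  (common-f at J1 fixed by 2)
b1 stroke→J2  (only one effort-in slot at J2)
b3 stroke→J3  (only one effort-in slot at J3)

b0 stroke→J1
b1 stroke→J2
b2 stroke→Sf1
b3 stroke→J3
b4 stroke→J1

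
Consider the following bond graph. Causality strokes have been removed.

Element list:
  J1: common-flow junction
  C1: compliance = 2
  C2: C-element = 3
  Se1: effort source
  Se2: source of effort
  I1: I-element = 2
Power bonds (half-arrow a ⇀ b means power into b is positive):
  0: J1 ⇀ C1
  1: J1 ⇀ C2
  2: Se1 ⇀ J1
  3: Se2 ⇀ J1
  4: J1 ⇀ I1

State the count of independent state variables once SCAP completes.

3  (C1, C2, I1 all integral)

b2 stroke at J1  (Se1: effort source, stroke at far end)
b3 stroke at J1  (source Se2 imposes e)
b0 stroke at J1  (C1: C, integral causality)
b1 stroke at J1  (C2 integral (e out))
b4 stroke at I1  (only one flow-in slot at J1)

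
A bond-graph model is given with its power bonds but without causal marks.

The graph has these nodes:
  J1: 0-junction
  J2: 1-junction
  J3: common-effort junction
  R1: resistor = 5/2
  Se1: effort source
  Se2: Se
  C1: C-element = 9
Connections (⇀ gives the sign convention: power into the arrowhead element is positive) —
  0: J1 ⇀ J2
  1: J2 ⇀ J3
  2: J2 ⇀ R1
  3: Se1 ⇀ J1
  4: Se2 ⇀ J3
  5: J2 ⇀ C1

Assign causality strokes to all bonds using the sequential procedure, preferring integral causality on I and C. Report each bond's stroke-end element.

#3 stroke→J1  (Se1: effort source, stroke at far end)
#4 stroke→J3  (source Se2 imposes e)
#0 stroke→J2  (J1 effort already set via bond 3)
#1 stroke→J2  (0-jn J3 has e-setter on 4)
#5 stroke→J2  (C1 integral (e out))
#2 stroke→R1  (closing 1-jn rule on J2)

#0 |J2
#1 |J2
#2 |R1
#3 |J1
#4 |J3
#5 |J2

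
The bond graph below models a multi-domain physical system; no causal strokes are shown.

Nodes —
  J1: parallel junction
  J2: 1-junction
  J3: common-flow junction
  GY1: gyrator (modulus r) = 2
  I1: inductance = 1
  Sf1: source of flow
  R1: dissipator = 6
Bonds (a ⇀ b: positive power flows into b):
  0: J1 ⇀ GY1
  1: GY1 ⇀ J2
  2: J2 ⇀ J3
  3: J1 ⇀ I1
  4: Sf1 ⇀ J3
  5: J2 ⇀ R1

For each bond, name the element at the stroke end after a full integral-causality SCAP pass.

b0 stroke→J1
b1 stroke→J2
b2 stroke→J3
b3 stroke→I1
b4 stroke→Sf1
b5 stroke→J2

bond 4 stroke at Sf1  (source Sf1 imposes f)
bond 2 stroke at J3  (common-f at J3 fixed by 4)
bond 1 stroke at J2  (1-jn J2 has f-setter on 2)
bond 5 stroke at J2  (1-jn J2 has f-setter on 2)
bond 0 stroke at J1  (GY1: gyrator matches bond 1)
bond 3 stroke at I1  (common-e at J1 fixed by 0)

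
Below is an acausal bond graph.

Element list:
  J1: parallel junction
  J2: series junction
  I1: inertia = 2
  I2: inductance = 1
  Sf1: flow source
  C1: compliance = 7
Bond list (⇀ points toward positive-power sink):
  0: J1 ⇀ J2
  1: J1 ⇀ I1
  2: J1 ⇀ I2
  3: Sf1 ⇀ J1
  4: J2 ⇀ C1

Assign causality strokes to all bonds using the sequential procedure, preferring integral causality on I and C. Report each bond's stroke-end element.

β3 →Sf1  (Sf1: flow source, stroke at near end)
β1 →I1  (I1: I, integral causality)
β2 →I2  (I2: I, integral causality)
β0 →J1  (closing 0-jn rule on J1)
β4 →J2  (J2 flow already set via bond 0)

bond 0 stroke→J1
bond 1 stroke→I1
bond 2 stroke→I2
bond 3 stroke→Sf1
bond 4 stroke→J2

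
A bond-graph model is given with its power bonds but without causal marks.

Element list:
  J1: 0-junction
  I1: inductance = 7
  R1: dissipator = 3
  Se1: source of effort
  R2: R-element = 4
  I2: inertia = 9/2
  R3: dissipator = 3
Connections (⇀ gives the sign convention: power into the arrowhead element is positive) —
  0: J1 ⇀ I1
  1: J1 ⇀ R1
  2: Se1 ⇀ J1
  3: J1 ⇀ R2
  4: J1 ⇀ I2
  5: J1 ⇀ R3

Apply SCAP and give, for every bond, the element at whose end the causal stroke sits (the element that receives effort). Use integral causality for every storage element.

β0 stroke→I1
β1 stroke→R1
β2 stroke→J1
β3 stroke→R2
β4 stroke→I2
β5 stroke→R3

bond 2 stroke at J1  (Se1 (Se) sets effort on bond)
bond 0 stroke at I1  (J1: bond 2 brought effort, rest push out)
bond 1 stroke at R1  (common-e at J1 fixed by 2)
bond 3 stroke at R2  (0-jn J1 has e-setter on 2)
bond 4 stroke at I2  (J1: bond 2 brought effort, rest push out)
bond 5 stroke at R3  (common-e at J1 fixed by 2)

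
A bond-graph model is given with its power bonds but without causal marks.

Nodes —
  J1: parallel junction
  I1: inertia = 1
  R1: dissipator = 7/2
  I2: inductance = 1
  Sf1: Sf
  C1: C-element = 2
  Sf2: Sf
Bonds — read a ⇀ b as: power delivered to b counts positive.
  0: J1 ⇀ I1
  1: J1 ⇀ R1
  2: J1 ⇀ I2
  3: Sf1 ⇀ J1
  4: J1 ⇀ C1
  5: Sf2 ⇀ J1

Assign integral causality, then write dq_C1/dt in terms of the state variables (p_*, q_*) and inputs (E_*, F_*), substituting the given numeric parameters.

dq_C1/dt = F_Sf1 + F_Sf2 - p_I1 - p_I2 - q_C1/7

bond 3 |Sf1  (source Sf1 imposes f)
bond 5 |Sf2  (Sf2 (Sf) sets flow on bond)
bond 0 |I1  (I1: I, integral causality)
bond 2 |I2  (I2: I, integral causality)
bond 4 |J1  (C1 outputs effort q/C1)
bond 1 |R1  (common-e at J1 fixed by 4)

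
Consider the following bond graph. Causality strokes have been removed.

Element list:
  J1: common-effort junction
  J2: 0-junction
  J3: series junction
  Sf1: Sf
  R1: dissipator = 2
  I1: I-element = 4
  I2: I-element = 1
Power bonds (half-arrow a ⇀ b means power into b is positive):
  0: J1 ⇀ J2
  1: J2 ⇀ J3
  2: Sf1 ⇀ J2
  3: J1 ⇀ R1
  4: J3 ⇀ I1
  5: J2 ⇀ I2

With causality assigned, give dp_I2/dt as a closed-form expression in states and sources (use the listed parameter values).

b2 stroke at Sf1  (Sf1 fixes flow; stroke at Sf1)
b4 stroke at I1  (prefer integral on I1)
b1 stroke at J3  (1-jn J3 has f-setter on 4)
b5 stroke at I2  (I2: I, integral causality)
b0 stroke at J2  (closing 0-jn rule on J2)
b3 stroke at J1  (closing 0-jn rule on J1)

dp_I2/dt = 2*F_Sf1 - p_I1/2 - 2*p_I2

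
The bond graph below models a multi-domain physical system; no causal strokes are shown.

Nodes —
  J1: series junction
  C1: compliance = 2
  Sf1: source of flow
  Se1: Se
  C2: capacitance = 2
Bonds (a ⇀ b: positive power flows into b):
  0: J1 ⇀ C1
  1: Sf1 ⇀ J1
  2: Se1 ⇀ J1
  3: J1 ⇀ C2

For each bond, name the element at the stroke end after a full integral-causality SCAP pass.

β0 |J1
β1 |Sf1
β2 |J1
β3 |J1

#1 stroke→Sf1  (source Sf1 imposes f)
#2 stroke→J1  (source Se1 imposes e)
#0 stroke→J1  (common-f at J1 fixed by 1)
#3 stroke→J1  (J1: bond 1 brought flow, rest push out)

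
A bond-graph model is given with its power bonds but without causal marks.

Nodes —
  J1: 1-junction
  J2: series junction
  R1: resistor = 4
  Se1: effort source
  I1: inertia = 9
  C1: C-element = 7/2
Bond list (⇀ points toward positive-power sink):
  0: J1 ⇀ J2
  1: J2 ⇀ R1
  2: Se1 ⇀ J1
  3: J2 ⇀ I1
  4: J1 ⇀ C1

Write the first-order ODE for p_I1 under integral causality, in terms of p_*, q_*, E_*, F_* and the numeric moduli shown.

bond 2 →J1  (Se1: effort source, stroke at far end)
bond 3 →I1  (prefer integral on I1)
bond 0 →J2  (J2: bond 3 brought flow, rest push out)
bond 1 →J2  (1-jn J2 has f-setter on 3)
bond 4 →J1  (J1 flow already set via bond 0)

dp_I1/dt = E_Se1 - 4*p_I1/9 - 2*q_C1/7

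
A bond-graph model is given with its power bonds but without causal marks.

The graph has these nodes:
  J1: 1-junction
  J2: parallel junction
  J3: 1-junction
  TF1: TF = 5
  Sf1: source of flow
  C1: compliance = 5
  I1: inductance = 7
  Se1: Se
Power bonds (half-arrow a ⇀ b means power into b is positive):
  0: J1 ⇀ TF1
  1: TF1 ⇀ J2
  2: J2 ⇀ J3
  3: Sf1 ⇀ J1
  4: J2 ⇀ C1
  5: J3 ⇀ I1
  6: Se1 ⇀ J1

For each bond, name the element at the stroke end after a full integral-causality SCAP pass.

b0 |J1
b1 |TF1
b2 |J3
b3 |Sf1
b4 |J2
b5 |I1
b6 |J1

β3 stroke→Sf1  (Sf1: flow source, stroke at near end)
β6 stroke→J1  (Se1 (Se) sets effort on bond)
β0 stroke→J1  (1-jn J1 has f-setter on 3)
β1 stroke→TF1  (through TF1, causality passes straight; one stroke at TF1)
β4 stroke→J2  (C1 outputs effort q/C1)
β2 stroke→J3  (0-jn J2 has e-setter on 4)
β5 stroke→I1  (J3: last free bond brings flow in)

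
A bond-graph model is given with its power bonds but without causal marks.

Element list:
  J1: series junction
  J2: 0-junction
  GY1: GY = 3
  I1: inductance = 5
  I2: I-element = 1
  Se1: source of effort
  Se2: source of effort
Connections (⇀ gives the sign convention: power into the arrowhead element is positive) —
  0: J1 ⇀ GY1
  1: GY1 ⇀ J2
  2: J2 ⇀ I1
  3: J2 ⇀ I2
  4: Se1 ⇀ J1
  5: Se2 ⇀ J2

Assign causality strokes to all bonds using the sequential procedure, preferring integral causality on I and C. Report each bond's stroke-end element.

bond 4 stroke→J1  (Se1 (Se) sets effort on bond)
bond 5 stroke→J2  (Se2: effort source, stroke at far end)
bond 0 stroke→GY1  (closing 1-jn rule on J1)
bond 1 stroke→GY1  (0-jn J2 has e-setter on 5)
bond 2 stroke→I1  (J2: bond 5 brought effort, rest push out)
bond 3 stroke→I2  (J2 effort already set via bond 5)

bond 0 stroke→GY1
bond 1 stroke→GY1
bond 2 stroke→I1
bond 3 stroke→I2
bond 4 stroke→J1
bond 5 stroke→J2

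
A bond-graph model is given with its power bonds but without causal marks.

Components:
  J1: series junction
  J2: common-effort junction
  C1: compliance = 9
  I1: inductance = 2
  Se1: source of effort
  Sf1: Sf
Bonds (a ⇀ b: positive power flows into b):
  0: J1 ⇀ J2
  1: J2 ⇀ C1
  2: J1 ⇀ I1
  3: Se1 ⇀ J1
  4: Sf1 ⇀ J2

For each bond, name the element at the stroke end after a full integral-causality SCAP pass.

β0 stroke→J1
β1 stroke→J2
β2 stroke→I1
β3 stroke→J1
β4 stroke→Sf1

β3 stroke at J1  (Se1 fixes effort; stroke away)
β4 stroke at Sf1  (Sf1 (Sf) sets flow on bond)
β1 stroke at J2  (C1 outputs effort q/C1)
β0 stroke at J1  (J2 effort already set via bond 1)
β2 stroke at I1  (closing 1-jn rule on J1)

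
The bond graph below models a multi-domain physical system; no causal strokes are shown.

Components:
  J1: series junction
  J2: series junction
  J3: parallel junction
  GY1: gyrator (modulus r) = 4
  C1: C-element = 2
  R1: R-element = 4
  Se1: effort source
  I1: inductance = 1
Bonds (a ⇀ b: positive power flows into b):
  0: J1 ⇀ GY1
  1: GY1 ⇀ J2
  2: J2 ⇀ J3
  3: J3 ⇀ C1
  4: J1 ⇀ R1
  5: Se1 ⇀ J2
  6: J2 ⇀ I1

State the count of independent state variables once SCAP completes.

b5 stroke at J2  (Se1: effort source, stroke at far end)
b3 stroke at J3  (C1 integral (e out))
b2 stroke at J2  (common-e at J3 fixed by 3)
b6 stroke at I1  (I1 integral (f out))
b1 stroke at J2  (1-jn J2 has f-setter on 6)
b0 stroke at J1  (GY GY1: same side as bond 1)
b4 stroke at R1  (J1: last free bond brings flow in)

2  (C1, I1 all integral)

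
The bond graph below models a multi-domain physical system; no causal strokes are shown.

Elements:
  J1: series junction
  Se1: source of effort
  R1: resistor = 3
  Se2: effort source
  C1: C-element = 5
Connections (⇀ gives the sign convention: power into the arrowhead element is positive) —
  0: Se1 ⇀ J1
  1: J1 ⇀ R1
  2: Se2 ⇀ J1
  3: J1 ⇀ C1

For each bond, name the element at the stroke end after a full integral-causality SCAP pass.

bond 0 stroke→J1  (Se1 fixes effort; stroke away)
bond 2 stroke→J1  (Se2 fixes effort; stroke away)
bond 3 stroke→J1  (C1: C, integral causality)
bond 1 stroke→R1  (only one flow-in slot at J1)

bond 0 |J1
bond 1 |R1
bond 2 |J1
bond 3 |J1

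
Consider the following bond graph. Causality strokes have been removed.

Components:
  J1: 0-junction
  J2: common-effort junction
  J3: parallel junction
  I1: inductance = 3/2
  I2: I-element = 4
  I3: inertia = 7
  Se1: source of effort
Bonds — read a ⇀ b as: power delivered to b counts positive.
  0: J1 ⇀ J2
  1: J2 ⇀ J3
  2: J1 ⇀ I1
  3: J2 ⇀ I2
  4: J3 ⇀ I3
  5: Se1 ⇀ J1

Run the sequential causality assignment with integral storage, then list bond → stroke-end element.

bond 0 →J2
bond 1 →J3
bond 2 →I1
bond 3 →I2
bond 4 →I3
bond 5 →J1

β5 stroke at J1  (source Se1 imposes e)
β0 stroke at J2  (common-e at J1 fixed by 5)
β2 stroke at I1  (0-jn J1 has e-setter on 5)
β1 stroke at J3  (J2: bond 0 brought effort, rest push out)
β3 stroke at I2  (J2 effort already set via bond 0)
β4 stroke at I3  (J3: bond 1 brought effort, rest push out)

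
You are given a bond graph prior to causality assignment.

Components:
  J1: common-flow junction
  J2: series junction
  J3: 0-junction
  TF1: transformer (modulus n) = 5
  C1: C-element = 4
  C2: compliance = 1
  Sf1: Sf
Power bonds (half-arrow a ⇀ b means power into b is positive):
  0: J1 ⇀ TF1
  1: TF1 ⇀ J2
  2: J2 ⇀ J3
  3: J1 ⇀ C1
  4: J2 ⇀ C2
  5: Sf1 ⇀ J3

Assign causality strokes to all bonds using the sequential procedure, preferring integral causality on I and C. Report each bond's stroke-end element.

bond 5 stroke→Sf1  (Sf1: flow source, stroke at near end)
bond 2 stroke→J3  (only one effort-in slot at J3)
bond 1 stroke→J2  (common-f at J2 fixed by 2)
bond 4 stroke→J2  (J2 flow already set via bond 2)
bond 0 stroke→TF1  (through TF1, causality passes straight; one stroke at TF1)
bond 3 stroke→J1  (1-jn J1 has f-setter on 0)

b0 |TF1
b1 |J2
b2 |J3
b3 |J1
b4 |J2
b5 |Sf1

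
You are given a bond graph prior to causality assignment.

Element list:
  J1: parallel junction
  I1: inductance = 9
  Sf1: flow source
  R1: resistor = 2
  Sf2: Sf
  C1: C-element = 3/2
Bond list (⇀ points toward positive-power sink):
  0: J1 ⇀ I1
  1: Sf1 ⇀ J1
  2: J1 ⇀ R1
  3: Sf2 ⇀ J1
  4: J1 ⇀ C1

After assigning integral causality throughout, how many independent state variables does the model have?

b1 stroke→Sf1  (Sf1 fixes flow; stroke at Sf1)
b3 stroke→Sf2  (Sf2 fixes flow; stroke at Sf2)
b0 stroke→I1  (prefer integral on I1)
b4 stroke→J1  (C1 integral (e out))
b2 stroke→R1  (0-jn J1 has e-setter on 4)

2  (C1, I1 all integral)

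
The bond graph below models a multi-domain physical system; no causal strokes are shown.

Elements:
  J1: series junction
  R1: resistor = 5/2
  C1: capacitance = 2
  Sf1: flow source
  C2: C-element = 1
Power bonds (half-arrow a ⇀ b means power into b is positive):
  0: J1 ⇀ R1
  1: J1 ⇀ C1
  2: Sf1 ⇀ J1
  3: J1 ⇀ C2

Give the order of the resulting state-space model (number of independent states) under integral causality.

bond 2 stroke at Sf1  (Sf1: flow source, stroke at near end)
bond 0 stroke at J1  (J1 flow already set via bond 2)
bond 1 stroke at J1  (J1 flow already set via bond 2)
bond 3 stroke at J1  (J1: bond 2 brought flow, rest push out)

2  (C1, C2 all integral)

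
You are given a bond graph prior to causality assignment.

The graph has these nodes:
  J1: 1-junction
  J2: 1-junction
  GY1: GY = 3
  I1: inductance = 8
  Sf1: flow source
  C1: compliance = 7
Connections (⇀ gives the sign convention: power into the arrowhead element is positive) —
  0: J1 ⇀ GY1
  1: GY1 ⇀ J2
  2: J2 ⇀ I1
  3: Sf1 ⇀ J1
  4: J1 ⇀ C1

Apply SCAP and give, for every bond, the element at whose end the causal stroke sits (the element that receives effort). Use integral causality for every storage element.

b3 stroke→Sf1  (source Sf1 imposes f)
b0 stroke→J1  (1-jn J1 has f-setter on 3)
b4 stroke→J1  (common-f at J1 fixed by 3)
b1 stroke→J2  (through GY1, causality inverts; strokes same side of GY1)
b2 stroke→I1  (closing 1-jn rule on J2)

β0 →J1
β1 →J2
β2 →I1
β3 →Sf1
β4 →J1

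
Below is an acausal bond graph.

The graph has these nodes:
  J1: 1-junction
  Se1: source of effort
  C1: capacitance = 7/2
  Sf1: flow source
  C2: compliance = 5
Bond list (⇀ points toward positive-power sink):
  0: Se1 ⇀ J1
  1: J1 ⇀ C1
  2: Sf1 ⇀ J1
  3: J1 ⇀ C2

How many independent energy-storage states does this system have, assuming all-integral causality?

2  (C1, C2 all integral)

β0 →J1  (source Se1 imposes e)
β2 →Sf1  (Sf1: flow source, stroke at near end)
β1 →J1  (J1: bond 2 brought flow, rest push out)
β3 →J1  (J1 flow already set via bond 2)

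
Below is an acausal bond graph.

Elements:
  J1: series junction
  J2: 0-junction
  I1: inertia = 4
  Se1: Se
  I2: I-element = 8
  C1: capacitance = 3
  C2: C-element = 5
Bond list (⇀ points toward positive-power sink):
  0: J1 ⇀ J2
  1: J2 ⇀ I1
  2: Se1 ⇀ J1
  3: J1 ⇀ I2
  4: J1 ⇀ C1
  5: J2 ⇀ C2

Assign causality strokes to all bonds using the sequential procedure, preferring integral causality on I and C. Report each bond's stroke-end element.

β2 stroke→J1  (Se1 (Se) sets effort on bond)
β1 stroke→I1  (I1 outputs flow p/I1)
β3 stroke→I2  (I2 outputs flow p/I2)
β0 stroke→J1  (J1: bond 3 brought flow, rest push out)
β4 stroke→J1  (J1 flow already set via bond 3)
β5 stroke→J2  (only one effort-in slot at J2)

b0 stroke→J1
b1 stroke→I1
b2 stroke→J1
b3 stroke→I2
b4 stroke→J1
b5 stroke→J2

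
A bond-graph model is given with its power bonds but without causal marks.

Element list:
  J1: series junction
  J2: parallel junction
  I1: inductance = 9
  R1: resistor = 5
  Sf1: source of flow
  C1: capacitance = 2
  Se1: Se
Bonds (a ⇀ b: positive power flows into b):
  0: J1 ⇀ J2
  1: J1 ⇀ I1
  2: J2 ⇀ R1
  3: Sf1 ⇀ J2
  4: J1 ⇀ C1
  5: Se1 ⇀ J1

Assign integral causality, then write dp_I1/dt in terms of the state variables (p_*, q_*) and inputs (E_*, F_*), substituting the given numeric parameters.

dp_I1/dt = E_Se1 - 5*F_Sf1 - 5*p_I1/9 - q_C1/2

#3 stroke→Sf1  (Sf1 (Sf) sets flow on bond)
#5 stroke→J1  (Se1: effort source, stroke at far end)
#1 stroke→I1  (prefer integral on I1)
#0 stroke→J1  (common-f at J1 fixed by 1)
#4 stroke→J1  (J1 flow already set via bond 1)
#2 stroke→J2  (closing 0-jn rule on J2)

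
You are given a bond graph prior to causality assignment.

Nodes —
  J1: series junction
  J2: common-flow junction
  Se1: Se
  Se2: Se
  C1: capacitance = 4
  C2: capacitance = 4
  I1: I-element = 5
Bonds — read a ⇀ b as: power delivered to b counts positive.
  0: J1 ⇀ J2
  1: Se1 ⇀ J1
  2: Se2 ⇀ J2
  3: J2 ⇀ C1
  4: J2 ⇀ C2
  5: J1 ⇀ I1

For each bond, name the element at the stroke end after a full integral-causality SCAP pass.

#1 stroke at J1  (Se1: effort source, stroke at far end)
#2 stroke at J2  (Se2 (Se) sets effort on bond)
#3 stroke at J2  (prefer integral on C1)
#4 stroke at J2  (C2: C, integral causality)
#0 stroke at J1  (closing 1-jn rule on J2)
#5 stroke at I1  (only one flow-in slot at J1)

#0 →J1
#1 →J1
#2 →J2
#3 →J2
#4 →J2
#5 →I1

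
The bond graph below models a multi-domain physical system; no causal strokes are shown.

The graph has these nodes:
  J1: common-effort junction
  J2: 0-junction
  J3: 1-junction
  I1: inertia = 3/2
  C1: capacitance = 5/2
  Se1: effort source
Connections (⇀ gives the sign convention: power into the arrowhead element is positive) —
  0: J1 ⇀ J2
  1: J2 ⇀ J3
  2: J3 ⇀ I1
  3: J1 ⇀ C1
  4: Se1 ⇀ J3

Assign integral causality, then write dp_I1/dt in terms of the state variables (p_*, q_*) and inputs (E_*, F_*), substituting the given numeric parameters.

dp_I1/dt = E_Se1 + 2*q_C1/5

b4 stroke→J3  (Se1 (Se) sets effort on bond)
b2 stroke→I1  (I1 integral (f out))
b1 stroke→J3  (J3: bond 2 brought flow, rest push out)
b0 stroke→J2  (only one effort-in slot at J2)
b3 stroke→J1  (J1: last free bond brings effort in)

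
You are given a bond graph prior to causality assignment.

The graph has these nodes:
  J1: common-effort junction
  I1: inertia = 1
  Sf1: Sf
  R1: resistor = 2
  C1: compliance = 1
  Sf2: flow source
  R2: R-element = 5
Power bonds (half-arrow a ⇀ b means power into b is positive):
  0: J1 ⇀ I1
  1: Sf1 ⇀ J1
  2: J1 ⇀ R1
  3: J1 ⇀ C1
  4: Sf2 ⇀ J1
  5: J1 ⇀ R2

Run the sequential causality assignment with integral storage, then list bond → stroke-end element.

b0 →I1
b1 →Sf1
b2 →R1
b3 →J1
b4 →Sf2
b5 →R2

b1 stroke at Sf1  (Sf1 fixes flow; stroke at Sf1)
b4 stroke at Sf2  (Sf2 (Sf) sets flow on bond)
b0 stroke at I1  (prefer integral on I1)
b3 stroke at J1  (C1 outputs effort q/C1)
b2 stroke at R1  (common-e at J1 fixed by 3)
b5 stroke at R2  (J1: bond 3 brought effort, rest push out)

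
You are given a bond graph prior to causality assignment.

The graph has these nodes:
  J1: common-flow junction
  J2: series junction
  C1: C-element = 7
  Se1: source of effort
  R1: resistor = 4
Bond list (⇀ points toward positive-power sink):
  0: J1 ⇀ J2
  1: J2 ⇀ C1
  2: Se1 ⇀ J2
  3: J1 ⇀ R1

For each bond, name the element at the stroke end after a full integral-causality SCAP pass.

#2 |J2  (Se1 (Se) sets effort on bond)
#1 |J2  (C1 integral (e out))
#0 |J1  (only one flow-in slot at J2)
#3 |R1  (only one flow-in slot at J1)

#0 →J1
#1 →J2
#2 →J2
#3 →R1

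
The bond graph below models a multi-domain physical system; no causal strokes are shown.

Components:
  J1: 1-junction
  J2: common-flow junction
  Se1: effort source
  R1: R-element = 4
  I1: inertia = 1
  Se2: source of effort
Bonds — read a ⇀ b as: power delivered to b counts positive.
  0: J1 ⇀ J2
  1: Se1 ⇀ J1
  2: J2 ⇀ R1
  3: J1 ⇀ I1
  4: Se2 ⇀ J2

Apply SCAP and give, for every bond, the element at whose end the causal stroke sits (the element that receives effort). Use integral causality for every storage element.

β0 |J1
β1 |J1
β2 |J2
β3 |I1
β4 |J2

#1 |J1  (Se1 (Se) sets effort on bond)
#4 |J2  (Se2 fixes effort; stroke away)
#3 |I1  (I1: I, integral causality)
#0 |J1  (1-jn J1 has f-setter on 3)
#2 |J2  (J2: bond 0 brought flow, rest push out)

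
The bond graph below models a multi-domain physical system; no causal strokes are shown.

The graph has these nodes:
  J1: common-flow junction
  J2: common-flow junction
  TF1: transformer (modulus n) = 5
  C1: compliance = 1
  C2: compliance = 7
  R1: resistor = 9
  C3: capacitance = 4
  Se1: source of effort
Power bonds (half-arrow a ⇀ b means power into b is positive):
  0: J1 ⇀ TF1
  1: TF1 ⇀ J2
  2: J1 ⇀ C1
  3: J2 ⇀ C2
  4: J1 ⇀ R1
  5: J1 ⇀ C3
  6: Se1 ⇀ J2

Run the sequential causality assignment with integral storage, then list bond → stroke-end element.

β6 |J2  (Se1 fixes effort; stroke away)
β2 |J1  (C1: C, integral causality)
β3 |J2  (C2: C, integral causality)
β1 |TF1  (closing 1-jn rule on J2)
β0 |J1  (TF TF1: opposite of bond 1)
β5 |J1  (C3 outputs effort q/C3)
β4 |R1  (J1: last free bond brings flow in)

bond 0 stroke at J1
bond 1 stroke at TF1
bond 2 stroke at J1
bond 3 stroke at J2
bond 4 stroke at R1
bond 5 stroke at J1
bond 6 stroke at J2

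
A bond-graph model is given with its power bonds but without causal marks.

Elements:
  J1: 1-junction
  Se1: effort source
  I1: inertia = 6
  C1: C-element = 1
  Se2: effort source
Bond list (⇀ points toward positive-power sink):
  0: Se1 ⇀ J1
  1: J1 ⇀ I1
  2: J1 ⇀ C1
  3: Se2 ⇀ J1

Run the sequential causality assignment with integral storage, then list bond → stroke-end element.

b0 |J1  (Se1 (Se) sets effort on bond)
b3 |J1  (source Se2 imposes e)
b1 |I1  (prefer integral on I1)
b2 |J1  (common-f at J1 fixed by 1)

#0 stroke at J1
#1 stroke at I1
#2 stroke at J1
#3 stroke at J1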